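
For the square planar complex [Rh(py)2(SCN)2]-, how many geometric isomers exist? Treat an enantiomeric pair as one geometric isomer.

2

The distinct arrangements are (2 in all): py cis; py trans.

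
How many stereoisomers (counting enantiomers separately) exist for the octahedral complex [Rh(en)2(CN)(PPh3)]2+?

The six octahedral sites form three mutually perpendicular trans pairs.
Each en is bidentate and must span two cis positions.
There are 2 geometric isomers: CN and PPh3 mutually trans; CN and PPh3 mutually cis (chiral).
One of these lacks any improper symmetry element and so occurs as an enantiomeric pair, giving 2 + 1 = 3 stereoisomers in total.

3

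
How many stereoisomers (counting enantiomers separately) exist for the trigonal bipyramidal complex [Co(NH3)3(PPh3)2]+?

3

A trigonal bipyramid has two axial and three equatorial sites, which are chemically inequivalent.
The distinct arrangements are (3 in all): PPh3 both equatorial; PPh3 one axial, one equatorial; PPh3 both axial.
Each arrangement has an internal mirror plane or centre of symmetry, so none is chiral.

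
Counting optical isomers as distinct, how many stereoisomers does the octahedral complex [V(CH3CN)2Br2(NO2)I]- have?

The distinct arrangements are (6 in all): CH3CN trans, Br trans; CH3CN cis, Br trans; CH3CN cis, Br cis (3 arrangements, 2 chiral); CH3CN trans, Br cis.
Of these, 2 lack any improper symmetry element and so occur as enantiomeric pairs, giving 6 + 2 = 8 stereoisomers in total.

8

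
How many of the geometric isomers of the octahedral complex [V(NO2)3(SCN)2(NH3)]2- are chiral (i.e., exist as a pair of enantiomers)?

In an octahedral complex each vertex has one trans partner and four cis neighbours.
There are 3 geometric isomers: NO2 mer, SCN trans; NO2 fac, SCN cis; NO2 mer, SCN cis.
Each arrangement has an internal mirror plane or centre of symmetry, so none is chiral.

0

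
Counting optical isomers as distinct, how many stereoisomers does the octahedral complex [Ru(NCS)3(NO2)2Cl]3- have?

3

Working through the distinct placements yields 3 geometric isomers: NCS mer, NO2 trans; NCS fac, NO2 cis; NCS mer, NO2 cis.
Each arrangement has an internal mirror plane or centre of symmetry, so none is chiral.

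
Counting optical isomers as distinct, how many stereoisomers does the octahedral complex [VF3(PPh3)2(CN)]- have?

3

The six octahedral sites form three mutually perpendicular trans pairs.
The distinct arrangements are (3 in all): F mer, PPh3 trans; F fac, PPh3 cis; F mer, PPh3 cis.
Each arrangement has an internal mirror plane or centre of symmetry, so none is chiral.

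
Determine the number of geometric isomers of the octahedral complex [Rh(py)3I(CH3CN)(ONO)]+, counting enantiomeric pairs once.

4

An octahedron has six vertices in three trans pairs; every non-trans pair is cis.
There are 4 geometric isomers: py mer (3 arrangements); py fac (chiral).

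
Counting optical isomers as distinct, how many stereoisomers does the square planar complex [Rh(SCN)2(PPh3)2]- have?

2

In a square planar complex each vertex has one trans partner and two cis neighbours.
There are 2 geometric isomers: SCN cis; SCN trans.
Each arrangement has an internal mirror plane or centre of symmetry, so none is chiral.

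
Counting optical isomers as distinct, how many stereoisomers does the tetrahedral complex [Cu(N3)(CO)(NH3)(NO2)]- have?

All four vertices of a tetrahedron are equivalent and mutually adjacent, so cis/trans isomerism cannot arise.
Only one geometric arrangement is possible; it has no improper symmetry element, so it exists as a pair of enantiomers (2 stereoisomers).

2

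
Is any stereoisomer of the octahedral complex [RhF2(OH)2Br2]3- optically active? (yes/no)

yes

The six octahedral sites form three mutually perpendicular trans pairs.
Working through the distinct placements yields 5 geometric isomers: F trans, OH trans, Br trans; F cis, OH cis, Br trans; F cis, OH trans, Br cis; F cis, OH cis, Br cis (chiral); F trans, OH cis, Br cis.
One of these lacks any improper symmetry element and so occurs as an enantiomeric pair, giving 5 + 1 = 6 stereoisomers in total.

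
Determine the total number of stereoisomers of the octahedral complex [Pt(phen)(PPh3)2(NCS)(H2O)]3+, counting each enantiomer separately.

An octahedron has six vertices in three trans pairs; every non-trans pair is cis.
Each phen is bidentate and must span two cis positions.
Working through the distinct placements yields 4 geometric isomers: PPh3 cis (3 arrangements, 2 chiral); PPh3 trans.
Of these, 2 lack any improper symmetry element and so occur as enantiomeric pairs, giving 4 + 2 = 6 stereoisomers in total.

6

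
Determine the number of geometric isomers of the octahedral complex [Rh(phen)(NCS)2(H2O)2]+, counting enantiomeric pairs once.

3

Each phen is bidentate and must span two cis positions.
The distinct arrangements are (3 in all): NCS cis, H2O trans; NCS cis, H2O cis (chiral); NCS trans, H2O cis.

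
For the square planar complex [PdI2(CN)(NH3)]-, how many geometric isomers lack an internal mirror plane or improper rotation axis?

0

A square has two trans pairs of vertices; adjacent vertices are cis.
Systematic placement gives 2 geometric isomers: I cis; I trans.
Each arrangement has an internal mirror plane or centre of symmetry, so none is chiral.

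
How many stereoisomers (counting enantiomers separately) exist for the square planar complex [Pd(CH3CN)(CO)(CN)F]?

A square has two trans pairs of vertices; adjacent vertices are cis.
Working through the distinct placements yields 3 geometric isomers: (CH3CN/CO trans, CN/F trans); (CH3CN/F trans, CN/CO trans); (CH3CN/CN trans, CO/F trans).
Each arrangement has an internal mirror plane or centre of symmetry, so none is chiral.

3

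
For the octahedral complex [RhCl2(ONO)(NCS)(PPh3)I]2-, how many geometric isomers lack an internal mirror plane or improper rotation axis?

6

An octahedron has six vertices in three trans pairs; every non-trans pair is cis.
Exhaustive case analysis gives 9 geometric isomers.
Of these, 6 lack any improper symmetry element and so occur as enantiomeric pairs, giving 9 + 6 = 15 stereoisomers in total.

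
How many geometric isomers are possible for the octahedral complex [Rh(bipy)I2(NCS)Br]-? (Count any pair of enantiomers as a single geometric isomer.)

4

An octahedron has six vertices in three trans pairs; every non-trans pair is cis.
Each bipy is bidentate and must span two cis positions.
The distinct arrangements are (4 in all): I cis (3 arrangements, 2 chiral); I trans.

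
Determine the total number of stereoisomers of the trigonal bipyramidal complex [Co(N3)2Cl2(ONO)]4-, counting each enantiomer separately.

Placing the ligands in turn and identifying arrangements related by rotation or reflection leaves 5 distinct geometric isomers.
One of these lacks any improper symmetry element and so occurs as an enantiomeric pair, giving 5 + 1 = 6 stereoisomers in total.

6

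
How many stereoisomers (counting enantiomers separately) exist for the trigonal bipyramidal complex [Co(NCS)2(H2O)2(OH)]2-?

A trigonal bipyramid has two axial and three equatorial sites, which are chemically inequivalent.
Placing the ligands in turn and identifying arrangements related by rotation or reflection leaves 5 distinct geometric isomers.
One of these lacks any improper symmetry element and so occurs as an enantiomeric pair, giving 5 + 1 = 6 stereoisomers in total.

6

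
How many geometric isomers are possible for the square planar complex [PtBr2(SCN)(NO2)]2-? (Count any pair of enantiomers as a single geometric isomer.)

In a square planar complex each vertex has one trans partner and two cis neighbours.
Systematic placement gives 2 geometric isomers: Br cis; Br trans.

2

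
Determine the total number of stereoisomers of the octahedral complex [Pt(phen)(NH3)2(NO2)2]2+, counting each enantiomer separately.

4

The six octahedral sites form three mutually perpendicular trans pairs.
Each phen is bidentate and must span two cis positions.
There are 3 geometric isomers: NH3 trans, NO2 cis; NH3 cis, NO2 cis (chiral); NH3 cis, NO2 trans.
One of these lacks any improper symmetry element and so occurs as an enantiomeric pair, giving 3 + 1 = 4 stereoisomers in total.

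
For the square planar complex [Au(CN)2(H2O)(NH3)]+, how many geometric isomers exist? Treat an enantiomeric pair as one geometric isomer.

2

In a square planar complex each vertex has one trans partner and two cis neighbours.
The distinct arrangements are (2 in all): CN cis; CN trans.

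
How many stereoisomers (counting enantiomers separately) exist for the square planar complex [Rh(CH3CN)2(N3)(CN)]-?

In a square planar complex each vertex has one trans partner and two cis neighbours.
The distinct arrangements are (2 in all): CH3CN cis; CH3CN trans.
Each arrangement has an internal mirror plane or centre of symmetry, so none is chiral.

2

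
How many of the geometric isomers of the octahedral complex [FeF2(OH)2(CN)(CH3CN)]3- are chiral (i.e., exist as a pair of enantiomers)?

The distinct arrangements are (6 in all): F trans, OH trans; F cis, OH cis (3 arrangements, 2 chiral); F cis, OH trans; F trans, OH cis.
Of these, 2 lack any improper symmetry element and so occur as enantiomeric pairs, giving 6 + 2 = 8 stereoisomers in total.

2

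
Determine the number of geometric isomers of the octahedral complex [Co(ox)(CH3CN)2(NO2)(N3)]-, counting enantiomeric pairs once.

4

Each ox is bidentate and must span two cis positions.
Systematic placement gives 4 geometric isomers: CH3CN trans; CH3CN cis (3 arrangements, 2 chiral).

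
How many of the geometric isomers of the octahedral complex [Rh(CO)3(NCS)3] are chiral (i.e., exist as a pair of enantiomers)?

An octahedron has six vertices in three trans pairs; every non-trans pair is cis.
Systematic placement gives 2 geometric isomers: CO mer; CO fac.
Each arrangement has an internal mirror plane or centre of symmetry, so none is chiral.

0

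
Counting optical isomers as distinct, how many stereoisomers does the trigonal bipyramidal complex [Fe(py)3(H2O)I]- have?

In a trigonal bipyramid the two axial positions differ from the three equatorial ones.
The distinct arrangements are (4 in all): H2O axial, I axial; H2O axial, I equatorial; H2O equatorial, I axial; H2O equatorial, I equatorial.
Each arrangement has an internal mirror plane or centre of symmetry, so none is chiral.

4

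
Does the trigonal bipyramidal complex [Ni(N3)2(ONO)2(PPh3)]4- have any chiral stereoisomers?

Exhaustive case analysis gives 5 geometric isomers.
One of these lacks any improper symmetry element and so occurs as an enantiomeric pair, giving 5 + 1 = 6 stereoisomers in total.

yes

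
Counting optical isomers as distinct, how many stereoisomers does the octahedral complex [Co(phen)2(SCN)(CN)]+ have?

Each phen is bidentate and must span two cis positions.
The distinct arrangements are (2 in all): SCN and CN mutually trans; SCN and CN mutually cis (chiral).
One of these lacks any improper symmetry element and so occurs as an enantiomeric pair, giving 2 + 1 = 3 stereoisomers in total.

3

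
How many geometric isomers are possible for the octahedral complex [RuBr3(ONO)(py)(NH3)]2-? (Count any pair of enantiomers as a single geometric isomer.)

The distinct arrangements are (4 in all): Br mer (3 arrangements); Br fac (chiral).

4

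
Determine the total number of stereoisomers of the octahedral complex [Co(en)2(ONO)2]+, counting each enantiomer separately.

3

In an octahedral complex each vertex has one trans partner and four cis neighbours.
Each en is bidentate and must span two cis positions.
The distinct arrangements are (2 in all): ONO trans; ONO cis (chiral).
One of these lacks any improper symmetry element and so occurs as an enantiomeric pair, giving 2 + 1 = 3 stereoisomers in total.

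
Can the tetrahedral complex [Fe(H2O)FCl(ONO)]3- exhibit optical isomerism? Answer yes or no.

yes

Only one geometric arrangement is possible; it has no improper symmetry element, so it exists as a pair of enantiomers (2 stereoisomers).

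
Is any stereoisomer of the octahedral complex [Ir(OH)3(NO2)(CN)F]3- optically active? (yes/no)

yes

The six octahedral sites form three mutually perpendicular trans pairs.
There are 4 geometric isomers: OH mer (3 arrangements); OH fac (chiral).
One of these lacks any improper symmetry element and so occurs as an enantiomeric pair, giving 4 + 1 = 5 stereoisomers in total.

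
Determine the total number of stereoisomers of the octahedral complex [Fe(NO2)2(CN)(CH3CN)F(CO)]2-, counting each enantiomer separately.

15

The six octahedral sites form three mutually perpendicular trans pairs.
Exhaustive case analysis gives 9 geometric isomers.
Of these, 6 lack any improper symmetry element and so occur as enantiomeric pairs, giving 9 + 6 = 15 stereoisomers in total.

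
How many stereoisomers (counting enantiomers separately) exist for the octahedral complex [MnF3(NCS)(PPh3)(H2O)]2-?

Working through the distinct placements yields 4 geometric isomers: F mer (3 arrangements); F fac (chiral).
One of these lacks any improper symmetry element and so occurs as an enantiomeric pair, giving 4 + 1 = 5 stereoisomers in total.

5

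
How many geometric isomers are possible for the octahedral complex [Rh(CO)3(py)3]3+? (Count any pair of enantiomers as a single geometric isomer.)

2

The six octahedral sites form three mutually perpendicular trans pairs.
Systematic placement gives 2 geometric isomers: CO mer; CO fac.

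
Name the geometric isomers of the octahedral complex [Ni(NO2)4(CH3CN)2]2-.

cis and trans

The distinct arrangements are (2 in all): CH3CN trans; CH3CN cis.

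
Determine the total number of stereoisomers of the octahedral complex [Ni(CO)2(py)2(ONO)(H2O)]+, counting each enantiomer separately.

The six octahedral sites form three mutually perpendicular trans pairs.
Systematic placement gives 6 geometric isomers: CO trans, py trans; CO trans, py cis; CO cis, py trans; CO cis, py cis (3 arrangements, 2 chiral).
Of these, 2 lack any improper symmetry element and so occur as enantiomeric pairs, giving 6 + 2 = 8 stereoisomers in total.

8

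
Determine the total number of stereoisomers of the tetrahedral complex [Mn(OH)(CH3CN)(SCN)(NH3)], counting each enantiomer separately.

Only one geometric arrangement is possible; it has no improper symmetry element, so it exists as a pair of enantiomers (2 stereoisomers).

2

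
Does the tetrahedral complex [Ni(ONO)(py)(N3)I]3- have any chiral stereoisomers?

All four vertices of a tetrahedron are equivalent and mutually adjacent, so cis/trans isomerism cannot arise.
Only one geometric arrangement is possible; it has no improper symmetry element, so it exists as a pair of enantiomers (2 stereoisomers).

yes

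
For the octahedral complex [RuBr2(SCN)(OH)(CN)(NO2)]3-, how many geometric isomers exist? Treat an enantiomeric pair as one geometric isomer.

In an octahedral complex each vertex has one trans partner and four cis neighbours.
Systematic enumeration (placing each ligand type in turn and discarding arrangements equivalent by rotation or reflection) gives 9 geometric isomers.

9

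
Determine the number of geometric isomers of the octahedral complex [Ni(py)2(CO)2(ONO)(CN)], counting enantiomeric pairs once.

Systematic placement gives 6 geometric isomers: py trans, CO cis; py cis, CO cis (3 arrangements, 2 chiral); py trans, CO trans; py cis, CO trans.

6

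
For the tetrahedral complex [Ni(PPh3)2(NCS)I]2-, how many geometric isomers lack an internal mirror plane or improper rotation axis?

0

Only one geometric arrangement is possible.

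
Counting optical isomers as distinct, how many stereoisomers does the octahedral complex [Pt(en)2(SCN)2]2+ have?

3

An octahedron has six vertices in three trans pairs; every non-trans pair is cis.
Each en is bidentate and must span two cis positions.
There are 2 geometric isomers: SCN trans; SCN cis (chiral).
One of these lacks any improper symmetry element and so occurs as an enantiomeric pair, giving 2 + 1 = 3 stereoisomers in total.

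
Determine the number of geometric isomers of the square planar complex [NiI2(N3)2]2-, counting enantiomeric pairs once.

2

In a square planar complex each vertex has one trans partner and two cis neighbours.
Working through the distinct placements yields 2 geometric isomers: I cis; I trans.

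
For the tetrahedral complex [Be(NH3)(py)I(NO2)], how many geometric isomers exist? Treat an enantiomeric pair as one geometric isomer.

All four vertices of a tetrahedron are equivalent and mutually adjacent, so cis/trans isomerism cannot arise.
Only one geometric arrangement is possible; it has no improper symmetry element, so it exists as a pair of enantiomers (2 stereoisomers).

1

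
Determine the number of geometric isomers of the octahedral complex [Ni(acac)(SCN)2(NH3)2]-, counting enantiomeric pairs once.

3

An octahedron has six vertices in three trans pairs; every non-trans pair is cis.
Each acac is bidentate and must span two cis positions.
Systematic placement gives 3 geometric isomers: SCN cis, NH3 trans; SCN cis, NH3 cis (chiral); SCN trans, NH3 cis.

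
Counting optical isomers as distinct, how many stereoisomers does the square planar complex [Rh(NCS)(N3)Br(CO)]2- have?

Working through the distinct placements yields 3 geometric isomers: (Br/N3 trans, CO/NCS trans); (Br/NCS trans, CO/N3 trans); (Br/CO trans, N3/NCS trans).
Each arrangement has an internal mirror plane or centre of symmetry, so none is chiral.

3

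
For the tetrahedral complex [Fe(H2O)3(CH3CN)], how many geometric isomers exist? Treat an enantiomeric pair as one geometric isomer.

1

Only one geometric arrangement is possible.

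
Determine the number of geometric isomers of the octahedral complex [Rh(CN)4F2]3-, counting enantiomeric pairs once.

2

In an octahedral complex each vertex has one trans partner and four cis neighbours.
There are 2 geometric isomers: F trans; F cis.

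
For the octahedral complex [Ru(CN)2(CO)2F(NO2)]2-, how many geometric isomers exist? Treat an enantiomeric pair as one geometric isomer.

There are 6 geometric isomers: CN trans, CO trans; CN trans, CO cis; CN cis, CO cis (3 arrangements, 2 chiral); CN cis, CO trans.

6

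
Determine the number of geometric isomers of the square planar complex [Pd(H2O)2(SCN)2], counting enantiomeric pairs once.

A square has two trans pairs of vertices; adjacent vertices are cis.
Systematic placement gives 2 geometric isomers: H2O cis; H2O trans.

2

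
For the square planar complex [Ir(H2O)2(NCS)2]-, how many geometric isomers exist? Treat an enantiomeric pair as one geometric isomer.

2

In a square planar complex each vertex has one trans partner and two cis neighbours.
The distinct arrangements are (2 in all): H2O cis; H2O trans.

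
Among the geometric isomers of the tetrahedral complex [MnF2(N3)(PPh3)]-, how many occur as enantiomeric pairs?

In a tetrahedral complex all four positions are equivalent and every pair of ligands is adjacent — there is no cis/trans distinction.
Only one geometric arrangement is possible.

0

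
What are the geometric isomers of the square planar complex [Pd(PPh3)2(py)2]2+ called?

cis and trans

There are 2 geometric isomers: PPh3 cis; PPh3 trans.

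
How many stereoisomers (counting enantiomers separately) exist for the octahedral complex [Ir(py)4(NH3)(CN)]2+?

The six octahedral sites form three mutually perpendicular trans pairs.
The distinct arrangements are (2 in all): NH3 and CN mutually trans; NH3 and CN mutually cis.
Each arrangement has an internal mirror plane or centre of symmetry, so none is chiral.

2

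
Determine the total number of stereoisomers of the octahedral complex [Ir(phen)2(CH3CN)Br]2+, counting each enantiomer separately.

An octahedron has six vertices in three trans pairs; every non-trans pair is cis.
Each phen is bidentate and must span two cis positions.
Systematic placement gives 2 geometric isomers: CH3CN and Br mutually trans; CH3CN and Br mutually cis (chiral).
One of these lacks any improper symmetry element and so occurs as an enantiomeric pair, giving 2 + 1 = 3 stereoisomers in total.

3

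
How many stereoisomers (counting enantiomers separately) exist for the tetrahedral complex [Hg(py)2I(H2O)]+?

All four vertices of a tetrahedron are equivalent and mutually adjacent, so cis/trans isomerism cannot arise.
Only one geometric arrangement is possible.

1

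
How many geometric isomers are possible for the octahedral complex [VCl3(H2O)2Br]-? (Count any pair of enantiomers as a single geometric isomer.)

The six octahedral sites form three mutually perpendicular trans pairs.
The distinct arrangements are (3 in all): Cl mer, H2O trans; Cl fac, H2O cis; Cl mer, H2O cis.

3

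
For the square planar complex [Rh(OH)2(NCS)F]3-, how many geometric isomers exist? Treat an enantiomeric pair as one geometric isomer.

In a square planar complex each vertex has one trans partner and two cis neighbours.
The distinct arrangements are (2 in all): OH cis; OH trans.

2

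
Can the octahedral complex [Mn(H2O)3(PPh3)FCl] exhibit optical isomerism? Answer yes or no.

The distinct arrangements are (4 in all): H2O mer (3 arrangements); H2O fac (chiral).
One of these lacks any improper symmetry element and so occurs as an enantiomeric pair, giving 4 + 1 = 5 stereoisomers in total.

yes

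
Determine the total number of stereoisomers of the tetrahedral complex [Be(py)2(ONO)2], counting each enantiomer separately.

1

All four vertices of a tetrahedron are equivalent and mutually adjacent, so cis/trans isomerism cannot arise.
Only one geometric arrangement is possible.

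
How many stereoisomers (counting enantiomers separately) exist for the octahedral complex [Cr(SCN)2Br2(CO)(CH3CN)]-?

The six octahedral sites form three mutually perpendicular trans pairs.
Systematic placement gives 6 geometric isomers: SCN trans, Br trans; SCN cis, Br trans; SCN trans, Br cis; SCN cis, Br cis (3 arrangements, 2 chiral).
Of these, 2 lack any improper symmetry element and so occur as enantiomeric pairs, giving 6 + 2 = 8 stereoisomers in total.

8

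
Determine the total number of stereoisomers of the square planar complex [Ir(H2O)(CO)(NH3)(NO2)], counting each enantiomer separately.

3

A square has two trans pairs of vertices; adjacent vertices are cis.
The distinct arrangements are (3 in all): (CO/NH3 trans, H2O/NO2 trans); (CO/NO2 trans, H2O/NH3 trans); (CO/H2O trans, NH3/NO2 trans).
Each arrangement has an internal mirror plane or centre of symmetry, so none is chiral.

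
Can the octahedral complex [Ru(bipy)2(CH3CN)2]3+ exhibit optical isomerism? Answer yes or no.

An octahedron has six vertices in three trans pairs; every non-trans pair is cis.
Each bipy is bidentate and must span two cis positions.
Systematic placement gives 2 geometric isomers: CH3CN trans; CH3CN cis (chiral).
One of these lacks any improper symmetry element and so occurs as an enantiomeric pair, giving 2 + 1 = 3 stereoisomers in total.

yes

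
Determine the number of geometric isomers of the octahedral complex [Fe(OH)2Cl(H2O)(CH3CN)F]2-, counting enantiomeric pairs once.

9

An octahedron has six vertices in three trans pairs; every non-trans pair is cis.
Exhaustive case analysis gives 9 geometric isomers.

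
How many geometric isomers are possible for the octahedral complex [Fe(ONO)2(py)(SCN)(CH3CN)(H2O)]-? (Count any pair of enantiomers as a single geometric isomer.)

9

In an octahedral complex each vertex has one trans partner and four cis neighbours.
Placing the ligands in turn and identifying arrangements related by rotation or reflection leaves 9 distinct geometric isomers.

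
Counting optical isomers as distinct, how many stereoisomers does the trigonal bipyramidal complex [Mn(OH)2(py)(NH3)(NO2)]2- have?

Systematic enumeration (placing each ligand type in turn and discarding arrangements equivalent by rotation or reflection) gives 7 geometric isomers.
Of these, 3 lack any improper symmetry element and so occur as enantiomeric pairs, giving 7 + 3 = 10 stereoisomers in total.

10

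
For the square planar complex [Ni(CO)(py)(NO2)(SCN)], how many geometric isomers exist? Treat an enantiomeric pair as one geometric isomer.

3

In a square planar complex each vertex has one trans partner and two cis neighbours.
There are 3 geometric isomers: (CO/SCN trans, NO2/py trans); (CO/py trans, NO2/SCN trans); (CO/NO2 trans, SCN/py trans).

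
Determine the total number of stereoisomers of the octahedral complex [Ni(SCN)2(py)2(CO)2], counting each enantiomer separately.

6

The six octahedral sites form three mutually perpendicular trans pairs.
Working through the distinct placements yields 5 geometric isomers: SCN trans, py trans, CO trans; SCN cis, py cis, CO trans; SCN cis, py trans, CO cis; SCN cis, py cis, CO cis (chiral); SCN trans, py cis, CO cis.
One of these lacks any improper symmetry element and so occurs as an enantiomeric pair, giving 5 + 1 = 6 stereoisomers in total.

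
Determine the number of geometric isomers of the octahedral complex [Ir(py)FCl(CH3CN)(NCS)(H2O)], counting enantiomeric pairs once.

An octahedron has six vertices in three trans pairs; every non-trans pair is cis.
Placing the ligands in turn and identifying arrangements related by rotation or reflection leaves 15 distinct geometric isomers.

15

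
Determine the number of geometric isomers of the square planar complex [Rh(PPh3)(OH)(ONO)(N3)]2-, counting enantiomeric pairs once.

A square has two trans pairs of vertices; adjacent vertices are cis.
Systematic placement gives 3 geometric isomers: (N3/ONO trans, OH/PPh3 trans); (N3/PPh3 trans, OH/ONO trans); (N3/OH trans, ONO/PPh3 trans).

3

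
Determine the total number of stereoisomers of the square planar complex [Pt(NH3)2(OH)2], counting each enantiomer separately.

2

In a square planar complex each vertex has one trans partner and two cis neighbours.
There are 2 geometric isomers: NH3 cis; NH3 trans.
Each arrangement has an internal mirror plane or centre of symmetry, so none is chiral.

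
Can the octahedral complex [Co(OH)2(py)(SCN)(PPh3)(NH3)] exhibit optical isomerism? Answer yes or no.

Placing the ligands in turn and identifying arrangements related by rotation or reflection leaves 9 distinct geometric isomers.
Of these, 6 lack any improper symmetry element and so occur as enantiomeric pairs, giving 9 + 6 = 15 stereoisomers in total.

yes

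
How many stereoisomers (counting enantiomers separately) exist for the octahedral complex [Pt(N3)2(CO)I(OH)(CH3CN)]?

15

An octahedron has six vertices in three trans pairs; every non-trans pair is cis.
Placing the ligands in turn and identifying arrangements related by rotation or reflection leaves 9 distinct geometric isomers.
Of these, 6 lack any improper symmetry element and so occur as enantiomeric pairs, giving 9 + 6 = 15 stereoisomers in total.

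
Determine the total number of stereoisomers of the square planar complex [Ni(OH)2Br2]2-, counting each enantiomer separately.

2

A square has two trans pairs of vertices; adjacent vertices are cis.
Systematic placement gives 2 geometric isomers: OH cis; OH trans.
Each arrangement has an internal mirror plane or centre of symmetry, so none is chiral.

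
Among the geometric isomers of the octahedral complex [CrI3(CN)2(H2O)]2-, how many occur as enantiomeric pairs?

In an octahedral complex each vertex has one trans partner and four cis neighbours.
There are 3 geometric isomers: I mer, CN trans; I mer, CN cis; I fac, CN cis.
Each arrangement has an internal mirror plane or centre of symmetry, so none is chiral.

0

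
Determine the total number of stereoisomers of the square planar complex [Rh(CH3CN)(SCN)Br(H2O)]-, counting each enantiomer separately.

A square has two trans pairs of vertices; adjacent vertices are cis.
Working through the distinct placements yields 3 geometric isomers: (Br/H2O trans, CH3CN/SCN trans); (Br/SCN trans, CH3CN/H2O trans); (Br/CH3CN trans, H2O/SCN trans).
Each arrangement has an internal mirror plane or centre of symmetry, so none is chiral.

3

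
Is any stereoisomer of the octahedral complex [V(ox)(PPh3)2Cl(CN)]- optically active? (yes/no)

Each ox is bidentate and must span two cis positions.
There are 4 geometric isomers: PPh3 cis (3 arrangements, 2 chiral); PPh3 trans.
Of these, 2 lack any improper symmetry element and so occur as enantiomeric pairs, giving 4 + 2 = 6 stereoisomers in total.

yes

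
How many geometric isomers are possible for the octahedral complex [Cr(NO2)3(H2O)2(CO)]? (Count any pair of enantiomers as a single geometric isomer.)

An octahedron has six vertices in three trans pairs; every non-trans pair is cis.
The distinct arrangements are (3 in all): NO2 mer, H2O cis; NO2 mer, H2O trans; NO2 fac, H2O cis.

3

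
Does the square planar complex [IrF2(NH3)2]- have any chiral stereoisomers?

A square has two trans pairs of vertices; adjacent vertices are cis.
Systematic placement gives 2 geometric isomers: F cis; F trans.
Each arrangement has an internal mirror plane or centre of symmetry, so none is chiral.

no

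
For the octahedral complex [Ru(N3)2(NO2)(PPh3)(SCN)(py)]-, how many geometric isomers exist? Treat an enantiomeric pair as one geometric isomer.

Exhaustive case analysis gives 9 geometric isomers.

9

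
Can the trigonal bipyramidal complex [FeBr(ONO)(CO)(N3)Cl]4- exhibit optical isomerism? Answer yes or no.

yes

Exhaustive case analysis gives 10 geometric isomers.
Of these, 10 lack any improper symmetry element and so occur as enantiomeric pairs, giving 10 + 10 = 20 stereoisomers in total.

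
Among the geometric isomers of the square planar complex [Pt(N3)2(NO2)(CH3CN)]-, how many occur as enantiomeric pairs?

A square has two trans pairs of vertices; adjacent vertices are cis.
There are 2 geometric isomers: N3 cis; N3 trans.
Each arrangement has an internal mirror plane or centre of symmetry, so none is chiral.

0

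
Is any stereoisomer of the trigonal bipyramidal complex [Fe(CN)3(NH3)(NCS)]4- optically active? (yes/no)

A trigonal bipyramid has two axial and three equatorial sites, which are chemically inequivalent.
There are 4 geometric isomers: NH3 equatorial, NCS equatorial; NH3 equatorial, NCS axial; NH3 axial, NCS equatorial; NH3 axial, NCS axial.
Each arrangement has an internal mirror plane or centre of symmetry, so none is chiral.

no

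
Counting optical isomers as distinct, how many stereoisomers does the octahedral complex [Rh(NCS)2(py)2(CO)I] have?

An octahedron has six vertices in three trans pairs; every non-trans pair is cis.
There are 6 geometric isomers: NCS trans, py trans; NCS cis, py cis (3 arrangements, 2 chiral); NCS cis, py trans; NCS trans, py cis.
Of these, 2 lack any improper symmetry element and so occur as enantiomeric pairs, giving 6 + 2 = 8 stereoisomers in total.

8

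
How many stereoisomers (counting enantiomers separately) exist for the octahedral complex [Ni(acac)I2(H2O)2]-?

4

The six octahedral sites form three mutually perpendicular trans pairs.
Each acac is bidentate and must span two cis positions.
Working through the distinct placements yields 3 geometric isomers: I cis, H2O trans; I cis, H2O cis (chiral); I trans, H2O cis.
One of these lacks any improper symmetry element and so occurs as an enantiomeric pair, giving 3 + 1 = 4 stereoisomers in total.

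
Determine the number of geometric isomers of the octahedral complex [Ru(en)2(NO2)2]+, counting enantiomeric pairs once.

An octahedron has six vertices in three trans pairs; every non-trans pair is cis.
Each en is bidentate and must span two cis positions.
The distinct arrangements are (2 in all): NO2 trans; NO2 cis (chiral).

2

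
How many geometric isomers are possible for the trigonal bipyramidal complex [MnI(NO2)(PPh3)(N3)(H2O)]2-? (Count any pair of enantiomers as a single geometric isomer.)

A trigonal bipyramid has two axial and three equatorial sites, which are chemically inequivalent.
Exhaustive case analysis gives 10 geometric isomers.

10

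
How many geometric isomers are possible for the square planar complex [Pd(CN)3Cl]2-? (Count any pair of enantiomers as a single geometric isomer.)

1

In a square planar complex each vertex has one trans partner and two cis neighbours.
Only one geometric arrangement is possible.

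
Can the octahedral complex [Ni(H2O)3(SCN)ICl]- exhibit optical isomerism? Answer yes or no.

Working through the distinct placements yields 4 geometric isomers: H2O mer (3 arrangements); H2O fac (chiral).
One of these lacks any improper symmetry element and so occurs as an enantiomeric pair, giving 4 + 1 = 5 stereoisomers in total.

yes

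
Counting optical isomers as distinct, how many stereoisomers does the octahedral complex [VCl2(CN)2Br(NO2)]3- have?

The six octahedral sites form three mutually perpendicular trans pairs.
There are 6 geometric isomers: Cl cis, CN cis (3 arrangements, 2 chiral); Cl trans, CN cis; Cl cis, CN trans; Cl trans, CN trans.
Of these, 2 lack any improper symmetry element and so occur as enantiomeric pairs, giving 6 + 2 = 8 stereoisomers in total.

8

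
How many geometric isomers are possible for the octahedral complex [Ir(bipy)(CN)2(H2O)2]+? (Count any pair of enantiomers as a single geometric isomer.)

3

Each bipy is bidentate and must span two cis positions.
Systematic placement gives 3 geometric isomers: CN trans, H2O cis; CN cis, H2O cis (chiral); CN cis, H2O trans.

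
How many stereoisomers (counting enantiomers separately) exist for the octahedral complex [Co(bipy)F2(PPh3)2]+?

The six octahedral sites form three mutually perpendicular trans pairs.
Each bipy is bidentate and must span two cis positions.
Systematic placement gives 3 geometric isomers: F trans, PPh3 cis; F cis, PPh3 cis (chiral); F cis, PPh3 trans.
One of these lacks any improper symmetry element and so occurs as an enantiomeric pair, giving 3 + 1 = 4 stereoisomers in total.

4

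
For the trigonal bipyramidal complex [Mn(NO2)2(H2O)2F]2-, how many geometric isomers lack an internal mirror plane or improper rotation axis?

1

A trigonal bipyramid has two axial and three equatorial sites, which are chemically inequivalent.
Systematic enumeration (placing each ligand type in turn and discarding arrangements equivalent by rotation or reflection) gives 5 geometric isomers.
One of these lacks any improper symmetry element and so occurs as an enantiomeric pair, giving 5 + 1 = 6 stereoisomers in total.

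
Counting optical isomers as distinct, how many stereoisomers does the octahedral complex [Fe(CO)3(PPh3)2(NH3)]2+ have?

3

In an octahedral complex each vertex has one trans partner and four cis neighbours.
Working through the distinct placements yields 3 geometric isomers: CO mer, PPh3 trans; CO mer, PPh3 cis; CO fac, PPh3 cis.
Each arrangement has an internal mirror plane or centre of symmetry, so none is chiral.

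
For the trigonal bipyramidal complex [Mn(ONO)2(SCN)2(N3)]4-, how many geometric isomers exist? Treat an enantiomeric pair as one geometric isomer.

5

A trigonal bipyramid has two axial and three equatorial sites, which are chemically inequivalent.
Placing the ligands in turn and identifying arrangements related by rotation or reflection leaves 5 distinct geometric isomers.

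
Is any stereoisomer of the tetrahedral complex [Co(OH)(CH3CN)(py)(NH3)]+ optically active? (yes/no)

In a tetrahedral complex all four positions are equivalent and every pair of ligands is adjacent — there is no cis/trans distinction.
Only one geometric arrangement is possible; it has no improper symmetry element, so it exists as a pair of enantiomers (2 stereoisomers).

yes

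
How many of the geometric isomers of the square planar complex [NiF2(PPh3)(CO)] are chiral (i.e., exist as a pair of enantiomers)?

There are 2 geometric isomers: F cis; F trans.
Each arrangement has an internal mirror plane or centre of symmetry, so none is chiral.

0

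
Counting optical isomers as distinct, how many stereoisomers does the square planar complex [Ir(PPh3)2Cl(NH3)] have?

2

Working through the distinct placements yields 2 geometric isomers: PPh3 cis; PPh3 trans.
Each arrangement has an internal mirror plane or centre of symmetry, so none is chiral.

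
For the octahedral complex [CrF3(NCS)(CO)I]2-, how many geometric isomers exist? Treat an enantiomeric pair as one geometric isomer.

4

In an octahedral complex each vertex has one trans partner and four cis neighbours.
The distinct arrangements are (4 in all): F mer (3 arrangements); F fac (chiral).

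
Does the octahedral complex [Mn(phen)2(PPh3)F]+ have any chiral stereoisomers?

Each phen is bidentate and must span two cis positions.
Systematic placement gives 2 geometric isomers: PPh3 and F mutually trans; PPh3 and F mutually cis (chiral).
One of these lacks any improper symmetry element and so occurs as an enantiomeric pair, giving 2 + 1 = 3 stereoisomers in total.

yes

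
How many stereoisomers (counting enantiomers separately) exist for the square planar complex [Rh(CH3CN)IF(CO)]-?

3

In a square planar complex each vertex has one trans partner and two cis neighbours.
The distinct arrangements are (3 in all): (CH3CN/F trans, CO/I trans); (CH3CN/I trans, CO/F trans); (CH3CN/CO trans, F/I trans).
Each arrangement has an internal mirror plane or centre of symmetry, so none is chiral.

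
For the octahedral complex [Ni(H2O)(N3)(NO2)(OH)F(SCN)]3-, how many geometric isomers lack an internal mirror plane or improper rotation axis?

In an octahedral complex each vertex has one trans partner and four cis neighbours.
Placing the ligands in turn and identifying arrangements related by rotation or reflection leaves 15 distinct geometric isomers.
Of these, 15 lack any improper symmetry element and so occur as enantiomeric pairs, giving 15 + 15 = 30 stereoisomers in total.

15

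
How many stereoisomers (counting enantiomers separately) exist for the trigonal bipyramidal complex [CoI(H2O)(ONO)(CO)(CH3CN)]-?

20

A trigonal bipyramid has two axial and three equatorial sites, which are chemically inequivalent.
Exhaustive case analysis gives 10 geometric isomers.
Of these, 10 lack any improper symmetry element and so occur as enantiomeric pairs, giving 10 + 10 = 20 stereoisomers in total.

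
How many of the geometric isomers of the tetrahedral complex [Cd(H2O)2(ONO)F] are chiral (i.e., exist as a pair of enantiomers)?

0

In a tetrahedral complex all four positions are equivalent and every pair of ligands is adjacent — there is no cis/trans distinction.
Only one geometric arrangement is possible.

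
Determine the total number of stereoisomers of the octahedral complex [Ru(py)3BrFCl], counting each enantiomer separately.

An octahedron has six vertices in three trans pairs; every non-trans pair is cis.
Systematic placement gives 4 geometric isomers: py mer (3 arrangements); py fac (chiral).
One of these lacks any improper symmetry element and so occurs as an enantiomeric pair, giving 4 + 1 = 5 stereoisomers in total.

5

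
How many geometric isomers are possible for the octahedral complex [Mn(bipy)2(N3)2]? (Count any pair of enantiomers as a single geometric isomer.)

2

Each bipy is bidentate and must span two cis positions.
Working through the distinct placements yields 2 geometric isomers: N3 trans; N3 cis (chiral).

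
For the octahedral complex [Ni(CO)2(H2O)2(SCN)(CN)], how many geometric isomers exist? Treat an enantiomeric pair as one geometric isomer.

6

Systematic placement gives 6 geometric isomers: CO cis, H2O cis (3 arrangements, 2 chiral); CO cis, H2O trans; CO trans, H2O cis; CO trans, H2O trans.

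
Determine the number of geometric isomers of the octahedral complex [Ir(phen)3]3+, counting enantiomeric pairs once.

Each phen is bidentate and must span two cis positions.
Only one geometric arrangement is possible; it has no improper symmetry element, so it exists as a pair of enantiomers (2 stereoisomers).

1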